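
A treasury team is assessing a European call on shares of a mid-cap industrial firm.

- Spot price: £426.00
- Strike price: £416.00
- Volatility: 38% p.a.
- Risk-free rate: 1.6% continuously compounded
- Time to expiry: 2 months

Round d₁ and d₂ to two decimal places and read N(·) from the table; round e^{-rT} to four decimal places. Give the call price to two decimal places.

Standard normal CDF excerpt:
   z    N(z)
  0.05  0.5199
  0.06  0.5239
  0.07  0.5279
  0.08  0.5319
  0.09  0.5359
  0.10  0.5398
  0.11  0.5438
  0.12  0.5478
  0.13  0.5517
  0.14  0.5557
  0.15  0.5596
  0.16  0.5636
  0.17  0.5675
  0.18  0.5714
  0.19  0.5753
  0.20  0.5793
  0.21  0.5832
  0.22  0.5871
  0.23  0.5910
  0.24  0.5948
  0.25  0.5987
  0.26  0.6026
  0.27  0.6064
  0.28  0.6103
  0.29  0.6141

£32.71

T = 0.1667;  σ√T = 0.1551
d₁ = [ln(426/416) + (0.016 + 0.38²/2)·0.1667] / 0.1551 = [0.0238 + 0.0147] / 0.1551 = 0.2479 which rounds to 0.25
d₂ = d₁ − σ√T = 0.2479 − 0.1551 = 0.0927 which rounds to 0.09
e^(−rT) = e^(−0.016·0.1667) = 0.9973
N(d₁) = N(0.25) = 0.5987;  N(d₂) = N(0.09) = 0.5359
C = 426·0.5987 − 416·0.9973·0.5359 = 255.0462 − 222.3325 = 32.7137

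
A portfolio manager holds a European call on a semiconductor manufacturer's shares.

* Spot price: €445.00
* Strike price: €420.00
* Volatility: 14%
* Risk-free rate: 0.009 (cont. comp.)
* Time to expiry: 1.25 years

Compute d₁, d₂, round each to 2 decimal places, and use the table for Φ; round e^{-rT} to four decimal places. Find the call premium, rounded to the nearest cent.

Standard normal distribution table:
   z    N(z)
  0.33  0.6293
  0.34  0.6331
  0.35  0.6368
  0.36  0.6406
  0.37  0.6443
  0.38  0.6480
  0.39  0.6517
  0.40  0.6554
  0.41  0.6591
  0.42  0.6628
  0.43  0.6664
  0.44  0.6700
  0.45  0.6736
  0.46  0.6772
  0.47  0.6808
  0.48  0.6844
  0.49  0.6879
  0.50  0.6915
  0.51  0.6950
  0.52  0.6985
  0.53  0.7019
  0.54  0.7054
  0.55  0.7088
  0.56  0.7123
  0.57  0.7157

€44.79

σ√T = 0.14 × 1.1180 = 0.1565
ln(S/K) + (r + σ²/2)T = ln(445/420) + (0.009 + 0.14²/2)·1.25 = 0.0578 + 0.0235 = 0.0813
d₁ = 0.0813 / 0.1565 = 0.5195 → 0.52
d₂ = d₁ − σ√T = 0.5195 − 0.1565 = 0.3630 → 0.36
e^(−rT) = e^(−0.009·1.25) = 0.9888
N(d₁) = N(0.52) = 0.6985;  N(d₂) = N(0.36) = 0.6406
C = 445·0.6985 − 420·0.9888·0.6406 = 310.8325 − 266.0386 = 44.7939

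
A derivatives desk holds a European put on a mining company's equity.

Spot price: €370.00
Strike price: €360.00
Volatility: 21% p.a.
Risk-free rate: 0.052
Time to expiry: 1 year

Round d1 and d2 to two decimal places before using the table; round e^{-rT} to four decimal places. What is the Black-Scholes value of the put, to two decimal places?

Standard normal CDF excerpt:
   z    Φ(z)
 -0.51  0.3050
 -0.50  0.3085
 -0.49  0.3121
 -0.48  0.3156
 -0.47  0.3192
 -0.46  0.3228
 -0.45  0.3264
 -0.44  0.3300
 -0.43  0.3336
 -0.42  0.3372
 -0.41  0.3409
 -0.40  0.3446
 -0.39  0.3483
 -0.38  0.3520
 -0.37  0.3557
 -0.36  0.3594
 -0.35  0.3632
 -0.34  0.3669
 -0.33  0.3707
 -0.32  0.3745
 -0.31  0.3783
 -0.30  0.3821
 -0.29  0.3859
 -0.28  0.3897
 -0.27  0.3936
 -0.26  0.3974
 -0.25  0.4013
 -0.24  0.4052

T = 1;  σ√T = 0.2100
d₁ = [ln(370/360) + (0.052 + 0.21²/2)·1] / 0.2100 = [0.0274 + 0.0740] / 0.2100 = 0.4831 which rounds to 0.48
d₂ = d₁ − σ√T = 0.4831 − 0.2100 = 0.2731 which rounds to 0.27
e^(−rT) = e^(−0.052·1) = 0.9493
N(−d₂) = N(-0.27) = 0.3936;  N(−d₁) = N(-0.48) = 0.3156
P = 360·0.9493·0.3936 − 370·0.3156 = 134.5120 − 116.7720 = 17.7400

€17.74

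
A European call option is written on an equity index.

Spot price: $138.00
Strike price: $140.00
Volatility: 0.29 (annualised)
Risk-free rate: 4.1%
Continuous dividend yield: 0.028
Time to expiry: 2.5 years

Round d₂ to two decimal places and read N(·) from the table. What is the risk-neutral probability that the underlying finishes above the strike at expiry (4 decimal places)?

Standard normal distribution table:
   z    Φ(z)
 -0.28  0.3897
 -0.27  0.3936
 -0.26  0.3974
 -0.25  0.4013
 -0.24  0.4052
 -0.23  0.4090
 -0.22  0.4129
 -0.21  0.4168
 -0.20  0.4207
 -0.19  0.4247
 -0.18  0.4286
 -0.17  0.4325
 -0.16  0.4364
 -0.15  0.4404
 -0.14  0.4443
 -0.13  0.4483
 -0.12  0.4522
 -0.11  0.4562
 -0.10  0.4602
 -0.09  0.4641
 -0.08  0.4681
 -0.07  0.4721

0.4247

σ√T = 0.29·√2.5 = 0.4585
d₁ = [ln(138/140) + (0.041 − 0.028 + ½·0.29²)·2.5] / (σ√T) = (-0.0144 + 0.1376) / 0.4585 = 0.2688 which rounds to 0.27
d₂ = 0.2688 − 0.4585 = -0.1898 which rounds to -0.19
Risk-neutral Pr[S_T > K] = N(d₂) = N(-0.19) = 0.4247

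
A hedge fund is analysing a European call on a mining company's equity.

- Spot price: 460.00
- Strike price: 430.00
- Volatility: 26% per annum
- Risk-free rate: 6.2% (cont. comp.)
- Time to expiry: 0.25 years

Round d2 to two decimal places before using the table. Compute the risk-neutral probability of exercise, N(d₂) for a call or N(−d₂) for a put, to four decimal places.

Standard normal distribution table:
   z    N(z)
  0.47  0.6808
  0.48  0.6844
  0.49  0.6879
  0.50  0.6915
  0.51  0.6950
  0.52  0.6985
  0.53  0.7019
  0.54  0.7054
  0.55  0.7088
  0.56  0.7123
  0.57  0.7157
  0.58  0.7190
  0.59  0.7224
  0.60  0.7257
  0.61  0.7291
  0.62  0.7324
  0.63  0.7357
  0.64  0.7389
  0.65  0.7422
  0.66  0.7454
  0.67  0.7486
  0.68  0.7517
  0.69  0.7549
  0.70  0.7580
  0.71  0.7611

σ√T = 0.26 × 0.5000 = 0.1300
d₁ = [ln(460/430) + (0.062 + ½·0.26²)·0.25] / (σ√T) = (0.0674 + 0.0239) / 0.1300 = 0.7030 → 0.70
d₂ = 0.7030 − 0.1300 = 0.5730 → 0.57
Risk-neutral Pr[S_T > K] = N(d₂) = N(0.57) = 0.7157

0.7157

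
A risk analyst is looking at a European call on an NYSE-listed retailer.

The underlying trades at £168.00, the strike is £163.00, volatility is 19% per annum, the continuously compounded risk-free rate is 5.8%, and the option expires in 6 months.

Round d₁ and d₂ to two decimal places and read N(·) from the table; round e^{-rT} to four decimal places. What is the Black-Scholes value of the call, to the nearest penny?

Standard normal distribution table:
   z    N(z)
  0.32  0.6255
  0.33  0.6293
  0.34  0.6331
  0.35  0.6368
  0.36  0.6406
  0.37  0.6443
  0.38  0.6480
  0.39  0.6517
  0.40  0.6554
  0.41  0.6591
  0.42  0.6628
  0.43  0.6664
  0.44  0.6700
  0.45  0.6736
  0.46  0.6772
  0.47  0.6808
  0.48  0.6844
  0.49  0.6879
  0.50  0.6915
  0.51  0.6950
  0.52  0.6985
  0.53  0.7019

σ√T = 0.19 × 0.7071 = 0.1344
d₁ = [ln(168/163) + (0.058 + ½·0.19²)·0.5] / (σ√T) = (0.0302 + 0.0380) / 0.1344 = 0.5079 ≈ 0.51
d₂ = 0.5079 − 0.1344 = 0.3736 ≈ 0.37
e^(−rT) = e^(−0.058·0.5) = 0.9714
N(d₁) = N(0.51) = 0.6950;  N(d₂) = N(0.37) = 0.6443
C = 168·0.6950 − 163·0.9714·0.6443 = 116.7600 − 102.0173 = 14.7427

£14.74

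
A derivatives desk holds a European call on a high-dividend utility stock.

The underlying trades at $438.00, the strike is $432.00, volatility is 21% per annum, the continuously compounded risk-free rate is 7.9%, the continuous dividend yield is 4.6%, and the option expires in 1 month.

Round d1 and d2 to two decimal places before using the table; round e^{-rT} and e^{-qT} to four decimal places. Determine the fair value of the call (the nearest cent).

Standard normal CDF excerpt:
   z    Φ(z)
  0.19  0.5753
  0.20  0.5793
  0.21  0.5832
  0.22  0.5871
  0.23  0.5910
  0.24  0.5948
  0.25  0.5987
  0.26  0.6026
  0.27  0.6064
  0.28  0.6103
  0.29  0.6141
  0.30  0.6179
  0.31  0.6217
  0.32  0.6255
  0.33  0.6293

$14.35

σ√T = 0.21 × 0.2887 = 0.0606
ln(S/K) + (r − q + σ²/2)T = ln(438/432) + (0.079 − 0.046 + 0.21²/2)·0.08333 = 0.0138 + 0.0046 = 0.0184
d₁ = 0.0184 / 0.0606 = 0.3032 → 0.30
d₂ = d₁ − σ√T = 0.3032 − 0.0606 = 0.2426 → 0.24
exp(−qT) = exp(−0.046·0.08333) = 0.9962;  exp(−rT) = exp(−0.079·0.08333) = 0.9934
N(d₁) = N(0.30) = 0.6179;  N(d₂) = N(0.24) = 0.5948
C = 438·0.9962·0.6179 − 432·0.9934·0.5948 = 269.6118 − 255.2577 = 14.3541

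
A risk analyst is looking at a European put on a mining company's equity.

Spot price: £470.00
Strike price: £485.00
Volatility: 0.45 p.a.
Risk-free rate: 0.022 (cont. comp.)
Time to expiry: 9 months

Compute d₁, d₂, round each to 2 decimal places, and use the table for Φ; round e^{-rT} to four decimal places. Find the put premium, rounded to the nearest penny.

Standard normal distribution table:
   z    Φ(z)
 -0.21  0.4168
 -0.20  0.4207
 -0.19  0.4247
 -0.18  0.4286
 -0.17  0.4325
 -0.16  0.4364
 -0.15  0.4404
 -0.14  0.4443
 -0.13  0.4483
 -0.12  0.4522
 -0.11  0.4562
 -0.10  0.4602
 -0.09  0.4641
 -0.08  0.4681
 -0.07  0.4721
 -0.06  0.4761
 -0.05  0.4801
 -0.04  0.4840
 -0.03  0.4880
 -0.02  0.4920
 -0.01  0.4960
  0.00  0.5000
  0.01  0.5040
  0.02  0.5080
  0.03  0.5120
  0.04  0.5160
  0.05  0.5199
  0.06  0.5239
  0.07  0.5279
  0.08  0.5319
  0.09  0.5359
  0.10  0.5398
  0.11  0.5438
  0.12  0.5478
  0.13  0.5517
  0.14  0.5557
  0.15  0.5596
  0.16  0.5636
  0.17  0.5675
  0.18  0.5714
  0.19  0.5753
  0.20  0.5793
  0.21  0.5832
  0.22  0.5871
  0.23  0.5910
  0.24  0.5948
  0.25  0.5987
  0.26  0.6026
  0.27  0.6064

σ√T = 0.45·√0.75 = 0.3897
ln(S/K) + (r + σ²/2)T = ln(470/485) + (0.022 + 0.45²/2)·0.75 = -0.0314 + 0.0924 = 0.0610
d₁ = 0.0610 / 0.3897 = 0.1566 ⇒ 0.16
d₂ = d₁ − σ√T = 0.1566 − 0.3897 = -0.2331 ⇒ -0.23
exp(−rT) = exp(−0.022·0.75) = 0.9836
N(−d₂) = N(0.23) = 0.5910;  N(−d₁) = N(-0.16) = 0.4364
P = 485·0.9836·0.5910 − 470·0.4364 = 281.9342 − 205.1080 = 76.8262

£76.83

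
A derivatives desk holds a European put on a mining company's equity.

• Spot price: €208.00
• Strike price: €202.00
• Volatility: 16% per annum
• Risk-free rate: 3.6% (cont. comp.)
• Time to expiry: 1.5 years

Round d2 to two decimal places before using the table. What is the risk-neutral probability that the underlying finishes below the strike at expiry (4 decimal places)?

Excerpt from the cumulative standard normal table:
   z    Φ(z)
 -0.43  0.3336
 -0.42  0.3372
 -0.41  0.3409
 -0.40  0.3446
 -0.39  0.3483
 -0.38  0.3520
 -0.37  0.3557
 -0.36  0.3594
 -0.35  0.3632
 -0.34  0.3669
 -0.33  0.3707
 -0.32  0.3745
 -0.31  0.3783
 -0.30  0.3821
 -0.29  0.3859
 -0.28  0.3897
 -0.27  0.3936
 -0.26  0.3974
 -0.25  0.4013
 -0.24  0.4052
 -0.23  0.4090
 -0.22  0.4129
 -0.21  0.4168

σ√T = 0.16 × 1.2247 = 0.1960
d₁ = [ln(208/202) + (0.036 + ½·0.16²)·1.5] / (σ√T) = (0.0293 + 0.0732) / 0.1960 = 0.5229 ⇒ 0.52
d₂ = 0.5229 − 0.1960 = 0.3270 ⇒ 0.33
Risk-neutral Pr[S_T < K] = N(−d₂) = N(-0.33) = 0.3707

0.3707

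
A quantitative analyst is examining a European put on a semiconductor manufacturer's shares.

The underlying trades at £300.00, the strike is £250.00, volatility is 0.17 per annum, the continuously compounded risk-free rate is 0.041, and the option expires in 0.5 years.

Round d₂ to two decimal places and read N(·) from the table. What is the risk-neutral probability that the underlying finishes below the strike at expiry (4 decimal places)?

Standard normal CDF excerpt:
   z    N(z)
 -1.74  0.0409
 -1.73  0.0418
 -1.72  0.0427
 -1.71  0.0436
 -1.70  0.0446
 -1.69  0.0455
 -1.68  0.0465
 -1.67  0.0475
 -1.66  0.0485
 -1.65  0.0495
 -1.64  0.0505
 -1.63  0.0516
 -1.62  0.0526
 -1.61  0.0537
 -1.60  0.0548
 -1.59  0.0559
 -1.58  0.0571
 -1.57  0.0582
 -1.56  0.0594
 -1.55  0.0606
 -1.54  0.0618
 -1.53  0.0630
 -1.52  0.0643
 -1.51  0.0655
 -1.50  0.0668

0.0516

T = 0.5;  σ√T = 0.1202
ln(S/K) + (r + σ²/2)T = ln(300/250) + (0.041 + 0.17²/2)·0.5 = 0.1823 + 0.0277 = 0.2100
d₁ = 0.2100 / 0.1202 = 1.7474 ⇒ 1.75
d₂ = d₁ − σ√T = 1.7474 − 0.1202 = 1.6271 ⇒ 1.63
Pr(exercise) under Q = N(−d₂) = N(-1.63) = 0.0516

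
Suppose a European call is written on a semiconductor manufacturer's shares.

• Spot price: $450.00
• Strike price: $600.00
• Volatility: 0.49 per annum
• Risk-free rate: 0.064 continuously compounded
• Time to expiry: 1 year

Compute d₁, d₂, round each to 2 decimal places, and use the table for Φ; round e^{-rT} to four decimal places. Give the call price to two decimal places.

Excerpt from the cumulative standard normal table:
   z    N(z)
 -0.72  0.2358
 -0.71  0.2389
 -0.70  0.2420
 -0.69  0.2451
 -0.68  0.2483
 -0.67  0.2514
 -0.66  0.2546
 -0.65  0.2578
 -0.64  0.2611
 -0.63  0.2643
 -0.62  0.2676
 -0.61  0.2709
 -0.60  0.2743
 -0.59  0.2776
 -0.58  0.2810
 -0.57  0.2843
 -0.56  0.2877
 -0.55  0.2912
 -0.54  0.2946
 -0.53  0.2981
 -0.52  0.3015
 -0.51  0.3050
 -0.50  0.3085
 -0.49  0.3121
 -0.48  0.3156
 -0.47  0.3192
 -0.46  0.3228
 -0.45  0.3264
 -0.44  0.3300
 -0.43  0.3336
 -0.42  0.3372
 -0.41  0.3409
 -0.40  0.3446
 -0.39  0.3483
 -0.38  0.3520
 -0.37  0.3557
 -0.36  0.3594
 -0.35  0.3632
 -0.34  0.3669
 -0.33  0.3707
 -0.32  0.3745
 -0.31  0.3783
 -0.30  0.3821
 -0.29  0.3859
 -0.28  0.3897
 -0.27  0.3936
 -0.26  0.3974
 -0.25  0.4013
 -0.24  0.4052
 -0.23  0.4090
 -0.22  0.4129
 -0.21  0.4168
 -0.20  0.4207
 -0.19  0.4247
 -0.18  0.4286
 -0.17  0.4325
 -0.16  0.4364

T = 1;  σ√T = 0.4900
d₁ = [ln(450/600) + (0.064 + 0.49²/2)·1] / 0.4900 = [-0.2877 + 0.1840] / 0.4900 = -0.2115 which rounds to -0.21
d₂ = d₁ − σ√T = -0.2115 − 0.4900 = -0.7015 which rounds to -0.70
e^(−rT) = e^(−0.064·1) = 0.9380
N(d₁) = N(-0.21) = 0.4168;  N(d₂) = N(-0.70) = 0.2420
C = 450·0.4168 − 600·0.9380·0.2420 = 187.5600 − 136.1976 = 51.3624

$51.36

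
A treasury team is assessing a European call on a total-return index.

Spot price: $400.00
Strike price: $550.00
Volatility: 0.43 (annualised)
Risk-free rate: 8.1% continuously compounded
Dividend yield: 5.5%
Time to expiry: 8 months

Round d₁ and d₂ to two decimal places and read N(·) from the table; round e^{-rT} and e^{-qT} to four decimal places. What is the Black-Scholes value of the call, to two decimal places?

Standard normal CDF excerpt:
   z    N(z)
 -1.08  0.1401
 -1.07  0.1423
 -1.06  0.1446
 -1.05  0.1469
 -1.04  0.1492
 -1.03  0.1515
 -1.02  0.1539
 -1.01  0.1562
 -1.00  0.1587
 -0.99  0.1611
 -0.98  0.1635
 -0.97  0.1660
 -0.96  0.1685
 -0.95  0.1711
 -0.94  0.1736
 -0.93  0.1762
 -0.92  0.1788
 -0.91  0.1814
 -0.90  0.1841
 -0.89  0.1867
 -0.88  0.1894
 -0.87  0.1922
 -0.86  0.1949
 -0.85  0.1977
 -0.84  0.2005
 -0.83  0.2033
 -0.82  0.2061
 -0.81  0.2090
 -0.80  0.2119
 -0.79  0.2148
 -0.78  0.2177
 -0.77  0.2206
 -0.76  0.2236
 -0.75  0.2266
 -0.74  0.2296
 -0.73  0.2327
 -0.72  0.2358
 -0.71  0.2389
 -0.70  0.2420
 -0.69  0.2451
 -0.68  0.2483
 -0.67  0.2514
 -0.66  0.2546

σ√T = 0.43·√0.6667 = 0.3511
d₁ = [ln(400/550) + (0.081 − 0.055 + 0.43²/2)·0.6667] / 0.3511 = [-0.3185 + 0.0790] / 0.3511 = -0.6821 ≈ -0.68
d₂ = d₁ − σ√T = -0.6821 − 0.3511 = -1.0332 ≈ -1.03
exp(−qT) = exp(−0.055·0.6667) = 0.9640;  exp(−rT) = exp(−0.081·0.6667) = 0.9474
N(d₁) = N(-0.68) = 0.2483;  N(d₂) = N(-1.03) = 0.1515
C = 400·0.9640·0.2483 − 550·0.9474·0.1515 = 95.7445 − 78.9421 = 16.8024

$16.80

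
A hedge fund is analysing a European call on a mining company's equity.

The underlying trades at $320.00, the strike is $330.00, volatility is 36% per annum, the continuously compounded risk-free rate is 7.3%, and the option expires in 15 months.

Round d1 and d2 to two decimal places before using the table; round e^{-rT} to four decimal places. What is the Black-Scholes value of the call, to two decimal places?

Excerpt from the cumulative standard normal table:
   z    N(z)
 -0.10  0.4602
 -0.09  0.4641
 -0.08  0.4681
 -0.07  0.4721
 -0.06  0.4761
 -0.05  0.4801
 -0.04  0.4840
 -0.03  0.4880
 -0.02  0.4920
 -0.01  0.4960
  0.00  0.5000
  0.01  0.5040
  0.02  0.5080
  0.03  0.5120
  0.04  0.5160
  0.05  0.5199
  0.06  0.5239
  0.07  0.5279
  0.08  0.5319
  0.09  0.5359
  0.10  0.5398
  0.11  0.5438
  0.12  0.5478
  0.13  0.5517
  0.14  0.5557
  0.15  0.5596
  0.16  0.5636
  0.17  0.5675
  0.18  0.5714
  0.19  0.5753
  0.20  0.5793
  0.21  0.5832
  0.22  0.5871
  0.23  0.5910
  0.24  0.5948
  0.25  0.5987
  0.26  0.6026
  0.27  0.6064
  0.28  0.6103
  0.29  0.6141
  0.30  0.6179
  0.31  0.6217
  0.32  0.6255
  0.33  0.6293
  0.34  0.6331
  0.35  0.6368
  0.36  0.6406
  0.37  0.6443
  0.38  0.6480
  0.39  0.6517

$59.16

σ√T = 0.36 × 1.1180 = 0.4025
ln(S/K) + (r + σ²/2)T = ln(320/330) + (0.073 + 0.36²/2)·1.25 = -0.0308 + 0.1722 = 0.1415
d₁ = 0.1415 / 0.4025 = 0.3515 which rounds to 0.35
d₂ = d₁ − σ√T = 0.3515 − 0.4025 = -0.0510 which rounds to -0.05
e^(−rT) = e^(−0.073·1.25) = 0.9128
N(d₁) = N(0.35) = 0.6368;  N(d₂) = N(-0.05) = 0.4801
C = 320·0.6368 − 330·0.9128·0.4801 = 203.7760 − 144.6176 = 59.1584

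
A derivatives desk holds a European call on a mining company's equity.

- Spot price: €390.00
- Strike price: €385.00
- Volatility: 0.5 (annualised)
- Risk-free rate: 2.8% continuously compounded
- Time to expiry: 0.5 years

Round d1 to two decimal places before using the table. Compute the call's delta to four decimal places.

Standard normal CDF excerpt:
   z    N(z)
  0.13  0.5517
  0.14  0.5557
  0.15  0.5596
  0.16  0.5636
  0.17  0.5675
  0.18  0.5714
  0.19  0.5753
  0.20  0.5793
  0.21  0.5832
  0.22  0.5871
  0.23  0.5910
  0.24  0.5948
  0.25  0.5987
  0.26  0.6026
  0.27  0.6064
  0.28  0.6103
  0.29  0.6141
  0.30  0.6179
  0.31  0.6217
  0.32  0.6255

σ√T = 0.5 × 0.7071 = 0.3536
d₁ = [ln(390/385) + (0.028 + ½·0.5²)·0.5] / (σ√T) = (0.0129 + 0.0765) / 0.3536 = 0.2529 → 0.25
N(d₁) = N(0.25) = 0.5987
Δ_call = N(d₁) = 0.5987

0.5987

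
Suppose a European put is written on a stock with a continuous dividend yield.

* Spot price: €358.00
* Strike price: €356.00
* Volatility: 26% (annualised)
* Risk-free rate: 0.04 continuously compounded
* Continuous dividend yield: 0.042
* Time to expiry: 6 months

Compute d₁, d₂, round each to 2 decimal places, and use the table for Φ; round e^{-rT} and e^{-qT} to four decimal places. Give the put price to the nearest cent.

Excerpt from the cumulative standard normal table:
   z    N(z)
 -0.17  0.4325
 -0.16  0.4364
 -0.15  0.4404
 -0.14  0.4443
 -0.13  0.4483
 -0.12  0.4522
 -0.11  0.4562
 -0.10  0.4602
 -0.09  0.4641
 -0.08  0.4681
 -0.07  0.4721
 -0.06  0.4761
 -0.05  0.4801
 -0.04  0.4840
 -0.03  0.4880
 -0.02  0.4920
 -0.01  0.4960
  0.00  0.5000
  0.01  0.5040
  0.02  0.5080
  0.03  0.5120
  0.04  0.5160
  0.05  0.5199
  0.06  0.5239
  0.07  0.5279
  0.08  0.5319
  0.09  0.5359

€25.69

T = 0.5;  σ√T = 0.1838
d₁ = [ln(358/356) + (0.04 − 0.042 + 0.26²/2)·0.5] / 0.1838 = [0.0056 + 0.0159] / 0.1838 = 0.1170 which rounds to 0.12
d₂ = d₁ − σ√T = 0.1170 − 0.1838 = -0.0669 which rounds to -0.07
exp(−qT) = exp(−0.042·0.5) = 0.9792;  exp(−rT) = exp(−0.04·0.5) = 0.9802
N(−d₂) = N(0.07) = 0.5279;  N(−d₁) = N(-0.12) = 0.4522
P = 356·0.9802·0.5279 − 358·0.9792·0.4522 = 184.2113 − 158.5203 = 25.6910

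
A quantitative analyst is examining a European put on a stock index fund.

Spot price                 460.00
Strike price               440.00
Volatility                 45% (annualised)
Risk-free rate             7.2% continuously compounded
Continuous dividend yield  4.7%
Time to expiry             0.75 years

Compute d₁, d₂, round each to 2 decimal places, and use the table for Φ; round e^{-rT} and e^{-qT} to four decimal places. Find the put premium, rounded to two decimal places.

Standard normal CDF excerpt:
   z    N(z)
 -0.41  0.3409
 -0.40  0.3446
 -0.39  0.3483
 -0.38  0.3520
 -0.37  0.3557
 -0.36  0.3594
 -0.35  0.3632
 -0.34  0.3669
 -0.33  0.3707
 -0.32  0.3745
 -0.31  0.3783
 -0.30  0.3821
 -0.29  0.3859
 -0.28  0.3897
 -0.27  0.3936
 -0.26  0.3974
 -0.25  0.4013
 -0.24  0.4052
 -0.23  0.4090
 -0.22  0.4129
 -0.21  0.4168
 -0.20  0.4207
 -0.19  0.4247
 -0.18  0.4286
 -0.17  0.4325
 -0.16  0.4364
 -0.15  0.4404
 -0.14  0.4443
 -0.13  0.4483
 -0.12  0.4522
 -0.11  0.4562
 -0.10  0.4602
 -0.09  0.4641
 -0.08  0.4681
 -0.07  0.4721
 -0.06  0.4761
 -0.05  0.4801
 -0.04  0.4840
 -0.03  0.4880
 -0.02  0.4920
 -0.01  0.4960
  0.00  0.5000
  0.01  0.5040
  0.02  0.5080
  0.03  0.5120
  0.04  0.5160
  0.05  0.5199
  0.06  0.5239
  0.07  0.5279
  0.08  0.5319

53.83

σ√T = 0.45 × 0.8660 = 0.3897
d₁ = [ln(460/440) + (0.072 − 0.047 + 0.45²/2)·0.75] / 0.3897 = [0.0445 + 0.0947] / 0.3897 = 0.3570 which rounds to 0.36
d₂ = d₁ − σ√T = 0.3570 − 0.3897 = -0.0327 which rounds to -0.03
exp(−qT) = exp(−0.047·0.75) = 0.9654;  exp(−rT) = exp(−0.072·0.75) = 0.9474
P = 440·0.9474·N(0.03) − 460·0.9654·N(-0.36) = 440·0.9474·0.5120 − 460·0.9654·0.3594 = 213.4303 − 159.6038 = 53.8265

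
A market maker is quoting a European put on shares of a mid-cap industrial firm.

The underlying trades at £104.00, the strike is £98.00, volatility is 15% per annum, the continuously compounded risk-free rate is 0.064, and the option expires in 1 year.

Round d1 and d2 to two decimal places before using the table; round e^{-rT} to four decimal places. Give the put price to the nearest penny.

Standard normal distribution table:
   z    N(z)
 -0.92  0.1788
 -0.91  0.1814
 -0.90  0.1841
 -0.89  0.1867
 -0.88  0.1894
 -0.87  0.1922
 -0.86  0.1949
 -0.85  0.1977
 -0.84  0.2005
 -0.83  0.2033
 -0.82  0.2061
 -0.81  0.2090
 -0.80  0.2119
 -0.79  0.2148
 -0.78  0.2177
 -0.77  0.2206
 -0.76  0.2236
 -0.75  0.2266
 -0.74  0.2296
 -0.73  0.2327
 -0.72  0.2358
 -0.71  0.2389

£1.68

σ√T = 0.15 × 1.0000 = 0.1500
d₁ = [ln(104/98) + (0.064 + 0.15²/2)·1] / 0.1500 = [0.0594 + 0.0752] / 0.1500 = 0.8978 which rounds to 0.90
d₂ = d₁ − σ√T = 0.8978 − 0.1500 = 0.7478 which rounds to 0.75
exp(−rT) = exp(−0.064·1) = 0.9380
N(−d₂) = N(-0.75) = 0.2266;  N(−d₁) = N(-0.90) = 0.1841
P = 98·0.9380·0.2266 − 104·0.1841 = 20.8300 − 19.1464 = 1.6836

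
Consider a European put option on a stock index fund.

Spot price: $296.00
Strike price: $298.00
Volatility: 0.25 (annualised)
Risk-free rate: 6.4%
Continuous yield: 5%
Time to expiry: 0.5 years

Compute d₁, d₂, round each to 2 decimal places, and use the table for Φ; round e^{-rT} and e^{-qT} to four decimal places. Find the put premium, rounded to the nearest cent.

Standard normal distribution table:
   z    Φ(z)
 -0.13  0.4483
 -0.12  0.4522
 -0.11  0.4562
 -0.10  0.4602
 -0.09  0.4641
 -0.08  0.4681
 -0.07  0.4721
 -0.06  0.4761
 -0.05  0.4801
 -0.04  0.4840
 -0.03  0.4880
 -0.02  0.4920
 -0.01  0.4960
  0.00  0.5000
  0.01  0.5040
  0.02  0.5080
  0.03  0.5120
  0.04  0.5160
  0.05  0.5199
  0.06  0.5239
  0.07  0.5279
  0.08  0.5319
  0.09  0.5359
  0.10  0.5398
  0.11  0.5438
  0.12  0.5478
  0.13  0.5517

σ√T = 0.25 × 0.7071 = 0.1768
d₁ = [ln(296/298) + (0.064 − 0.05 + 0.25²/2)·0.5] / 0.1768 = [-0.0067 + 0.0226] / 0.1768 = 0.0899 → 0.09
d₂ = d₁ − σ√T = 0.0899 − 0.1768 = -0.0869 → -0.09
e^(−qT) = e^(−0.05·0.5) = 0.9753;  e^(−rT) = e^(−0.064·0.5) = 0.9685
N(−d₂) = N(0.09) = 0.5359;  N(−d₁) = N(-0.09) = 0.4641
P = 298·0.9685·0.5359 − 296·0.9753·0.4641 = 154.6677 − 133.9805 = 20.6872

$20.69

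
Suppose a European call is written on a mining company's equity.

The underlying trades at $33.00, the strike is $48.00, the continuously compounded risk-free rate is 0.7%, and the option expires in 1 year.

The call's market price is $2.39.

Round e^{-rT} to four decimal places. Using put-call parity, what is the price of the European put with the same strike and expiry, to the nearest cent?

$17.05

e^(−rT) = e^(−0.007·1) = 0.9930
Put-call parity: C − P = S − K·e^(−rT) = 33 − 48·0.9930 = 33 − 47.6640 = -14.6640
P = C − (C − P) = 2.39 − (-14.6640) = 17.0540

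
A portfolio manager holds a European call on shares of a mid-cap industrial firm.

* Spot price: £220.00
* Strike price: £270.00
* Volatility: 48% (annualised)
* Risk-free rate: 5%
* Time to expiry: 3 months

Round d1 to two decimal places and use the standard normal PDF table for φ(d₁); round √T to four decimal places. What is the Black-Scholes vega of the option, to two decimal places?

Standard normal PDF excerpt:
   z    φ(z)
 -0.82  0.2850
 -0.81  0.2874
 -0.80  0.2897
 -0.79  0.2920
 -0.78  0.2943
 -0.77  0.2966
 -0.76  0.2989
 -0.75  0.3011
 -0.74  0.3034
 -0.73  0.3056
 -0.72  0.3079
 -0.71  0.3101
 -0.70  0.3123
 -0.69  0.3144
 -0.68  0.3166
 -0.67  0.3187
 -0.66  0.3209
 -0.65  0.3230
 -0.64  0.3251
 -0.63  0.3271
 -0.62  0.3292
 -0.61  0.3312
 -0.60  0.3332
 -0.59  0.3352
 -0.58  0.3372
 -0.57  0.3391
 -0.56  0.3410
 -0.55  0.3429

σ√T = 0.48·√0.25 = 0.2400
d₁ = [ln(220/270) + (0.05 + ½·0.48²)·0.25] / (σ√T) = (-0.2048 + 0.0413) / 0.2400 = -0.6812 ≈ -0.68
√T = √0.25 = 0.5000
φ(d₁) = φ(-0.68) = 0.3166
vega = S·φ(d₁)·√T = 220·0.3166·0.5000 = 34.8260
(Vega is the same for a European call and put with the same parameters.)

34.83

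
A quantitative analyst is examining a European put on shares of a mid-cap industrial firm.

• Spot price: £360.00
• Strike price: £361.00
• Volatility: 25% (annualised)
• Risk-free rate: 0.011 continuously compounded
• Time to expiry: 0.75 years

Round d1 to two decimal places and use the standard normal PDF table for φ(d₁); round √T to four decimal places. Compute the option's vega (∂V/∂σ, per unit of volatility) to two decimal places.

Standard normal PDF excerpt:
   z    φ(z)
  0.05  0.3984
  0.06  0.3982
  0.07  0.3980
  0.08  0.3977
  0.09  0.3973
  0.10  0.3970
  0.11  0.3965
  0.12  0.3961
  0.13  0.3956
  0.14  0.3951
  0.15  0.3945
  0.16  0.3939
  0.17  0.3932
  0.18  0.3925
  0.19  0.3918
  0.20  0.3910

σ√T = 0.25·√0.75 = 0.2165
d₁ = [ln(360/361) + (0.011 + 0.25²/2)·0.75] / 0.2165 = [-0.0028 + 0.0317] / 0.2165 = 0.1335 ⇒ 0.13
√T = √0.75 = 0.8660
φ(d₁) = φ(0.13) = 0.3956
vega = S·φ(d₁)·√T = 360·0.3956·0.8660 = 123.3323

123.33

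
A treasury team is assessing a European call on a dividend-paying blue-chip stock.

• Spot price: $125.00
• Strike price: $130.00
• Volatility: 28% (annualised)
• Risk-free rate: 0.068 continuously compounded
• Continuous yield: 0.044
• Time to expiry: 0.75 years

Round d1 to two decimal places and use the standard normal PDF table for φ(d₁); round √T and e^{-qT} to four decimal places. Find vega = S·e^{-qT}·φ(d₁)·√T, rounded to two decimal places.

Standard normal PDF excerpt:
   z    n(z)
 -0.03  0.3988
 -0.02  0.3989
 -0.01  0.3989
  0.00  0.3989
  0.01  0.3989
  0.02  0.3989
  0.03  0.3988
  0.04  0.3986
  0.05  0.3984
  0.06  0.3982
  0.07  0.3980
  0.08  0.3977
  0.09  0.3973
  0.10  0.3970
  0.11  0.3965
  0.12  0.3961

41.77

T = 0.75;  σ√T = 0.2425
d₁ = [ln(125/130) + (0.068 − 0.044 + 0.28²/2)·0.75] / 0.2425 = [-0.0392 + 0.0474] / 0.2425 = 0.0337 which rounds to 0.03
√T = √0.75 = 0.8660
φ(d₁) = φ(0.03) = 0.3988
e^(−qT) = e^(−0.044·0.75) = 0.9675
vega = S·e^(−qT)·φ(d₁)·√T = 125·0.9675·0.3988·0.8660 = 41.7671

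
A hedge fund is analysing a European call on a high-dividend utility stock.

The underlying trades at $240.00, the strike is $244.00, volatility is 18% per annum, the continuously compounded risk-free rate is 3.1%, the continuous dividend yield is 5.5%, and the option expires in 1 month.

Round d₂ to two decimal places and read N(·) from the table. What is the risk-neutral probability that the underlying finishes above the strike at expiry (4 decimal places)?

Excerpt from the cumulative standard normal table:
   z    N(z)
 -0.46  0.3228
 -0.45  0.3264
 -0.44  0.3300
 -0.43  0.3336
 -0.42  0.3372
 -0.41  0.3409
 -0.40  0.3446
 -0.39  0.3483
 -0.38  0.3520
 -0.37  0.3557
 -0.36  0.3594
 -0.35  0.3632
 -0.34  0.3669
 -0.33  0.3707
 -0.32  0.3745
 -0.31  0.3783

T = 0.08333;  σ√T = 0.0520
d₁ = [ln(240/244) + (0.031 − 0.055 + 0.18²/2)·0.08333] / 0.0520 = [-0.0165 − 0.0007] / 0.0520 = -0.3306 → -0.33
d₂ = d₁ − σ√T = -0.3306 − 0.0520 = -0.3826 → -0.38
Risk-neutral Pr[S_T > K] = N(d₂) = N(-0.38) = 0.3520

0.3520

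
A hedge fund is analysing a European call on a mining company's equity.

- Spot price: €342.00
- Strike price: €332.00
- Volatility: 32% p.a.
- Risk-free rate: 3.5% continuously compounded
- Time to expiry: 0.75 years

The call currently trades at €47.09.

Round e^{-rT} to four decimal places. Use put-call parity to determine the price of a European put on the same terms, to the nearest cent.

exp(−rT) = exp(−0.035·0.75) = 0.9741
Put-call parity: C − P = S − K·e^(−rT) = 342 − 332·0.9741 = 342 − 323.4012 = 18.5988
P = C − (C − P) = 47.09 − (18.5988) = 28.4912

€28.49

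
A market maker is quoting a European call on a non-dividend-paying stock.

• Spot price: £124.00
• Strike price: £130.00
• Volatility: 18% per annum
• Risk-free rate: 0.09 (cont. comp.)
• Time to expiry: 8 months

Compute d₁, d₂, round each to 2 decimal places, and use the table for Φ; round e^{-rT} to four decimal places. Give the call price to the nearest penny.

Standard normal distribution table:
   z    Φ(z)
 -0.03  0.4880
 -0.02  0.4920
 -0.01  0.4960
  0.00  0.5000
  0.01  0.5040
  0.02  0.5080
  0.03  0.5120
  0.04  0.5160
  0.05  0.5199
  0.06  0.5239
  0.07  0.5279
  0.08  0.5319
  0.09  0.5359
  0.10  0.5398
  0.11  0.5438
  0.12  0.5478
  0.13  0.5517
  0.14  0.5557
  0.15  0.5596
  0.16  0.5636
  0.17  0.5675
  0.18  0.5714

σ√T = 0.18 × 0.8165 = 0.1470
d₁ = [ln(124/130) + (0.09 + ½·0.18²)·0.6667] / (σ√T) = (-0.0473 + 0.0708) / 0.1470 = 0.1602 ≈ 0.16
d₂ = 0.1602 − 0.1470 = 0.0132 ≈ 0.01
exp(−rT) = exp(−0.09·0.6667) = 0.9418
N(d₁) = N(0.16) = 0.5636;  N(d₂) = N(0.01) = 0.5040
C = 124·0.5636 − 130·0.9418·0.5040 = 69.8864 − 61.7067 = 8.1797

£8.18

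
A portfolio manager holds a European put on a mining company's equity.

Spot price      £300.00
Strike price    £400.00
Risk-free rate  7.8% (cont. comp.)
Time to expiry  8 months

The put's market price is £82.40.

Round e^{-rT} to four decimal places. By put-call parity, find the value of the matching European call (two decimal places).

£2.68

e^(−rT) = e^(−0.078·0.6667) = 0.9493
Put-call parity: C − P = S − K·e^(−rT) = 300 − 400·0.9493 = 300 − 379.7200 = -79.7200
C = P + (C − P) = 82.40 + (-79.7200) = 2.6800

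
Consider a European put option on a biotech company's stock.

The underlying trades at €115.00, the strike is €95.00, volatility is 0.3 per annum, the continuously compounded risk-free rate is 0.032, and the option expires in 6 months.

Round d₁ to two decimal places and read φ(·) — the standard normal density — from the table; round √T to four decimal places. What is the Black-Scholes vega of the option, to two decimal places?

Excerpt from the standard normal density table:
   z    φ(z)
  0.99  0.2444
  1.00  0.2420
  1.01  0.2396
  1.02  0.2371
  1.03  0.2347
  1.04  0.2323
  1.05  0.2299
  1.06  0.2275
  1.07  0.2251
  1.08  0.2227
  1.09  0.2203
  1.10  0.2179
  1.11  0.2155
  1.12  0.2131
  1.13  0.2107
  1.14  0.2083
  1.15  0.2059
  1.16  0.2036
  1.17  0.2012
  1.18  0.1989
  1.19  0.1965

σ√T = 0.3·√0.5 = 0.2121
d₁ = [ln(115/95) + (0.032 + 0.3²/2)·0.5] / 0.2121 = [0.1911 + 0.0385] / 0.2121 = 1.0821 ⇒ 1.08
√T = √0.5 = 0.7071
φ(d₁) = φ(1.08) = 0.2227
vega = S·φ(d₁)·√T = 115·0.2227·0.7071 = 18.1092

18.11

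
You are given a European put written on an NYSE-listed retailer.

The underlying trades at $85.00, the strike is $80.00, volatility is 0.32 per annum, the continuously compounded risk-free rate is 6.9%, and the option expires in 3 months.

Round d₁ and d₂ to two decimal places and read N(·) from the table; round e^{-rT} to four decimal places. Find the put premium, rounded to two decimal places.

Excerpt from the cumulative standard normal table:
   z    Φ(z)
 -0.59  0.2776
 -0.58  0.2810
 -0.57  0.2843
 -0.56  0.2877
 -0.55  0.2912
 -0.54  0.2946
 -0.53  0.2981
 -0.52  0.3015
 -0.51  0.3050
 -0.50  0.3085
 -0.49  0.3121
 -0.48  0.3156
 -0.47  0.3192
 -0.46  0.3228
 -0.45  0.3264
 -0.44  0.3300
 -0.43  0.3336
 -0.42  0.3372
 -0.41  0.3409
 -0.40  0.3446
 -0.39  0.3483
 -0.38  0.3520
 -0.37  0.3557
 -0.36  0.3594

$2.64

σ√T = 0.32 × 0.5000 = 0.1600
d₁ = [ln(85/80) + (0.069 + 0.32²/2)·0.25] / 0.1600 = [0.0606 + 0.0301] / 0.1600 = 0.5667 → 0.57
d₂ = d₁ − σ√T = 0.5667 − 0.1600 = 0.4067 → 0.41
exp(−rT) = exp(−0.069·0.25) = 0.9829
N(−d₂) = N(-0.41) = 0.3409;  N(−d₁) = N(-0.57) = 0.2843
P = 80·0.9829·0.3409 − 85·0.2843 = 26.8056 − 24.1655 = 2.6401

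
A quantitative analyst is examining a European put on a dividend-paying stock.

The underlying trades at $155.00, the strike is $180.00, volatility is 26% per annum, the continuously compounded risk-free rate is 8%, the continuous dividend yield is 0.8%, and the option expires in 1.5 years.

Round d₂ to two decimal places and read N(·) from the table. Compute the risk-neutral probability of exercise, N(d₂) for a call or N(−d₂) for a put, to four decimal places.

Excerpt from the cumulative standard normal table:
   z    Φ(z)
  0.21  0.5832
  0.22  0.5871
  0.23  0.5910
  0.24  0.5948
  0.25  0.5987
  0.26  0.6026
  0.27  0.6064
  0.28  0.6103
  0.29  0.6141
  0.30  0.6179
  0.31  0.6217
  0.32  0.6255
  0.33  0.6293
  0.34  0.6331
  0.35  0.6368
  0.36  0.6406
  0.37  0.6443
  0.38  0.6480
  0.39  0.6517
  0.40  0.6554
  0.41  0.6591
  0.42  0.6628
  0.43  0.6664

T = 1.5;  σ√T = 0.3184
d₁ = [ln(155/180) + (0.08 − 0.008 + 0.26²/2)·1.5] / 0.3184 = [-0.1495 + 0.1587] / 0.3184 = 0.0288 ≈ 0.03
d₂ = d₁ − σ√T = 0.0288 − 0.3184 = -0.2896 ≈ -0.29
Risk-neutral Pr[S_T < K] = N(−d₂) = N(0.29) = 0.6141

0.6141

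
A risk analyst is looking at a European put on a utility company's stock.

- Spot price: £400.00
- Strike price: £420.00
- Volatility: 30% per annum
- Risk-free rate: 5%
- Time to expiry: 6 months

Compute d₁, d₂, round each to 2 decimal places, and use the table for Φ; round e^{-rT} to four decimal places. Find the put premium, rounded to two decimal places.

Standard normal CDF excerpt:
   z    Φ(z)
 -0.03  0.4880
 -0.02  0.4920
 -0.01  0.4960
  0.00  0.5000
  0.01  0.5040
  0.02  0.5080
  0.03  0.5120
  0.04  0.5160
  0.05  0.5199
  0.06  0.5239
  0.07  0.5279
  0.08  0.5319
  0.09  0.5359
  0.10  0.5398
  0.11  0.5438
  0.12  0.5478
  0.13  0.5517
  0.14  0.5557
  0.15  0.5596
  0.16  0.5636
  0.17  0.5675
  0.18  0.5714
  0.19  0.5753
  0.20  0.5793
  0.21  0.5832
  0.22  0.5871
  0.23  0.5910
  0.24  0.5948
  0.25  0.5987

σ√T = 0.3·√0.5 = 0.2121
d₁ = [ln(400/420) + (0.05 + 0.3²/2)·0.5] / 0.2121 = [-0.0488 + 0.0475] / 0.2121 = -0.0061 which rounds to -0.01
d₂ = d₁ − σ√T = -0.0061 − 0.2121 = -0.2182 which rounds to -0.22
exp(−rT) = exp(−0.05·0.5) = 0.9753
N(−d₂) = N(0.22) = 0.5871;  N(−d₁) = N(0.01) = 0.5040
P = 420·0.9753·0.5871 − 400·0.5040 = 240.4914 − 201.6000 = 38.8914

£38.89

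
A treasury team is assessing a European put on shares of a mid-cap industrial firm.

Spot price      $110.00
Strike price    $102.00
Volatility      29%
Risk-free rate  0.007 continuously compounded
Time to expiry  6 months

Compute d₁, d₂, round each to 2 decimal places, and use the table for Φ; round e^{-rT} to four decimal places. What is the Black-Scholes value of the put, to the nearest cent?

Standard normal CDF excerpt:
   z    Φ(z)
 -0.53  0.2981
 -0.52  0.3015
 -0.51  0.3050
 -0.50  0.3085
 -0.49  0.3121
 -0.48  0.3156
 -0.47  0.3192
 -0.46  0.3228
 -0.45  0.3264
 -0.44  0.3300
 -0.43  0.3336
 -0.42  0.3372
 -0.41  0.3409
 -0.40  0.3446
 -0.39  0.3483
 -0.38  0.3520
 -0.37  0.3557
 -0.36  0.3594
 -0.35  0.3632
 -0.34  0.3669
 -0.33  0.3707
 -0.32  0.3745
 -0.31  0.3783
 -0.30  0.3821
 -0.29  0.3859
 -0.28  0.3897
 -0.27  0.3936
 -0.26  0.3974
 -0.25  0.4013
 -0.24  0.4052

$5.28

σ√T = 0.29 × 0.7071 = 0.2051
ln(S/K) + (r + σ²/2)T = ln(110/102) + (0.007 + 0.29²/2)·0.5 = 0.0755 + 0.0245 = 0.1000
d₁ = 0.1000 / 0.2051 = 0.4878 → 0.49
d₂ = d₁ − σ√T = 0.4878 − 0.2051 = 0.2828 → 0.28
e^(−rT) = e^(−0.007·0.5) = 0.9965
N(−d₂) = N(-0.28) = 0.3897;  N(−d₁) = N(-0.49) = 0.3121
P = 102·0.9965·0.3897 − 110·0.3121 = 39.6103 − 34.3310 = 5.2793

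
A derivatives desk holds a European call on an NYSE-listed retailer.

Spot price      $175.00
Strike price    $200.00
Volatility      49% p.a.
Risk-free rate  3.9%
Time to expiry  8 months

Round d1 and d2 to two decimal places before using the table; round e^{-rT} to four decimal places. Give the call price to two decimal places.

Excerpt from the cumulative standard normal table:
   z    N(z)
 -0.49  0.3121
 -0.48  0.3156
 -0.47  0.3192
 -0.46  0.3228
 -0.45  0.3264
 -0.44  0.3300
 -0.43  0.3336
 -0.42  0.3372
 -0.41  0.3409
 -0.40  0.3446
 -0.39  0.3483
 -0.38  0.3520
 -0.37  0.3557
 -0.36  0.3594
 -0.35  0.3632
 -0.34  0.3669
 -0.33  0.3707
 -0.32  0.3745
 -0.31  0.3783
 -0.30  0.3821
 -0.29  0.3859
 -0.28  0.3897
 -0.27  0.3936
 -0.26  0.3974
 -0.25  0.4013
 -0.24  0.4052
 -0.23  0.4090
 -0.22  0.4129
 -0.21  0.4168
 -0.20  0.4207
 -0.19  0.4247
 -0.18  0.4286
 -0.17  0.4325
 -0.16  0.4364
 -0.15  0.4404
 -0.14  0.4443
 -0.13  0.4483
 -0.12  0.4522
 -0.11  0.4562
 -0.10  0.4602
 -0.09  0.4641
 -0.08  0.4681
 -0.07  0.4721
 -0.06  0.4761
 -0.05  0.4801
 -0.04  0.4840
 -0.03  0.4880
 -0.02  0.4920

$20.42

σ√T = 0.49 × 0.8165 = 0.4001
d₁ = [ln(175/200) + (0.039 + 0.49²/2)·0.6667] / 0.4001 = [-0.1335 + 0.1060] / 0.4001 = -0.0687 which rounds to -0.07
d₂ = d₁ − σ√T = -0.0687 − 0.4001 = -0.4688 which rounds to -0.47
e^(−rT) = e^(−0.039·0.6667) = 0.9743
C = 175·N(-0.07) − 200·0.9743·N(-0.47) = 175·0.4721 − 200·0.9743·0.3192 = 82.6175 − 62.1993 = 20.4182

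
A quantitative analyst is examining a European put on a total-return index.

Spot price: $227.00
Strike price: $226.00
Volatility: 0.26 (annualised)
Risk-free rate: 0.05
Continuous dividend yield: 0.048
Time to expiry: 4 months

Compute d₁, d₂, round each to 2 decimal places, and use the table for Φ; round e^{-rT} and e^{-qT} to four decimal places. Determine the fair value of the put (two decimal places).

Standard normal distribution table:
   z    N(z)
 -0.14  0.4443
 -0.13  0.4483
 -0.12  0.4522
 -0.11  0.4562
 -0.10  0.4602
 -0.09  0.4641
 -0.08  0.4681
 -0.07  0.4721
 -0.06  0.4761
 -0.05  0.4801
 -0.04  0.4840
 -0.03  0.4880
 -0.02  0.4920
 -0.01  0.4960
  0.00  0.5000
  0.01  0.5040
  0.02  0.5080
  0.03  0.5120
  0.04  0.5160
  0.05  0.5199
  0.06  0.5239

σ√T = 0.26·√0.3333 = 0.1501
ln(S/K) + (r − q + σ²/2)T = ln(227/226) + (0.05 − 0.048 + 0.26²/2)·0.3333 = 0.0044 + 0.0119 = 0.0163
d₁ = 0.0163 / 0.1501 = 0.1089 ⇒ 0.11
d₂ = d₁ − σ√T = 0.1089 − 0.1501 = -0.0412 ⇒ -0.04
exp(−qT) = exp(−0.048·0.3333) = 0.9841;  exp(−rT) = exp(−0.05·0.3333) = 0.9835
N(−d₂) = N(0.04) = 0.5160;  N(−d₁) = N(-0.11) = 0.4562
P = 226·0.9835·0.5160 − 227·0.9841·0.4562 = 114.6918 − 101.9108 = 12.7810

$12.78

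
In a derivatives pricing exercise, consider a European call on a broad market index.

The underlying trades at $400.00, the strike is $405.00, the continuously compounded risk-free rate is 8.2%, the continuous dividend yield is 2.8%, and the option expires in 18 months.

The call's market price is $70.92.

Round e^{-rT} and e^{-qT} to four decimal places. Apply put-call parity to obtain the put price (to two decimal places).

$45.50

e^(−qT) = e^(−0.028·1.5) = 0.9589;  e^(−rT) = e^(−0.082·1.5) = 0.8843
Put-call parity: C − P = S·e^(−qT) − K·e^(−rT) = 400·0.9589 − 405·0.8843 = 383.5600 − 358.1415 = 25.4185
P = C − (C − P) = 70.92 − (25.4185) = 45.5015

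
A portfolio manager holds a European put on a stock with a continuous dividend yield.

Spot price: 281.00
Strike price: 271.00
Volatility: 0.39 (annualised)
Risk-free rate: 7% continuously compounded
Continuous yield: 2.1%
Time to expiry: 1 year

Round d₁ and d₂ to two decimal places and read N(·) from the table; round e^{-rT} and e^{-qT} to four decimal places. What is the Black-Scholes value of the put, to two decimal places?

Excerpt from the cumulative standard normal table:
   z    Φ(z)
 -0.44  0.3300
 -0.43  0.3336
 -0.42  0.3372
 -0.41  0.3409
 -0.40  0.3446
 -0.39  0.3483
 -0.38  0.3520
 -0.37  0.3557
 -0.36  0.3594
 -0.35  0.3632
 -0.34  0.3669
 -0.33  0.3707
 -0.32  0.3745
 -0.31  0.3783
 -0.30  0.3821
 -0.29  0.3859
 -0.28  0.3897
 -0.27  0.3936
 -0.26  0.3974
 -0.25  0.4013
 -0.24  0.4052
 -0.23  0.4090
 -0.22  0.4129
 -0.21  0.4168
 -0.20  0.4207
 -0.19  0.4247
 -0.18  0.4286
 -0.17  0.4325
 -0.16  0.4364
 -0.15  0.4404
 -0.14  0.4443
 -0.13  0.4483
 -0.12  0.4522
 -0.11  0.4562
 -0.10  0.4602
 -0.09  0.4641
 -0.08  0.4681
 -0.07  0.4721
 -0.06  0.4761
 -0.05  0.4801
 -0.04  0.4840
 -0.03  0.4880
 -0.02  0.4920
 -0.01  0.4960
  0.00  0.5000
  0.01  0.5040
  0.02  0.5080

σ√T = 0.39·√1 = 0.3900
ln(S/K) + (r − q + σ²/2)T = ln(281/271) + (0.07 − 0.021 + 0.39²/2)·1 = 0.0362 + 0.1250 = 0.1613
d₁ = 0.1613 / 0.3900 = 0.4136 ⇒ 0.41
d₂ = d₁ − σ√T = 0.4136 − 0.3900 = 0.0236 ⇒ 0.02
exp(−qT) = exp(−0.021·1) = 0.9792;  exp(−rT) = exp(−0.07·1) = 0.9324
P = 271·0.9324·N(-0.02) − 281·0.9792·N(-0.41) = 271·0.9324·0.4920 − 281·0.9792·0.3409 = 124.3188 − 93.8004 = 30.5183

30.52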